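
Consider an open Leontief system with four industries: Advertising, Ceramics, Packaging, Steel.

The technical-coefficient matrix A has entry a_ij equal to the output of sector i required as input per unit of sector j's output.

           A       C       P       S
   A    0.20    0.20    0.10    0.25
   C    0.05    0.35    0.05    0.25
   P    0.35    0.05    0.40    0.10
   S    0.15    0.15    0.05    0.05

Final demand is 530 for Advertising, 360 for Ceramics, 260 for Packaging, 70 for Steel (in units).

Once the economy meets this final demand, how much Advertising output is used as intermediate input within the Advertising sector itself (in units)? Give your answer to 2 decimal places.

I − A =
  [   0.80    -0.20    -0.10    -0.25]
  [  -0.05     0.65    -0.05    -0.25]
  [  -0.35    -0.05     0.60    -0.10]
  [  -0.15    -0.15    -0.05     0.95]
Compute the cofactors C_ij = (−1)^(i+j)·(3×3 minor ij) of I−A; the adjugate is their transpose:
adj(I−A) = Cᵀ =
  [ 0.341000   0.142375   0.080000   0.135625]
  [ 0.072500   0.390375   0.055250   0.127625]
  [ 0.217750   0.130750   0.420750   0.136000]
  [ 0.076750   0.091000   0.043500   0.277500]
det(I−A) = Σ_j (I−A)_1j·C_1j = (0.80)(0.341000) + (-0.20)(0.072500) + (-0.10)(0.217750) + (-0.25)(0.076750) = 0.2173375
(I − A)⁻¹ = adj(I−A) / det(I−A) ≈
  [   1.5690     0.6551     0.3681     0.6240]
  [   0.3336     1.7962     0.2542     0.5872]
  [   1.0019     0.6016     1.9359     0.6258]
  [   0.3531     0.4187     0.2001     1.2768]
First solve x = (I − A)⁻¹ d = adj(I−A)·d / det(I−A); in particular x_A = (0.341000·530 + 0.142375·360 + 0.080000·260 + 0.135625·70) / 0.2173375 = 262.27875 / 0.2173375 ≈ 1206.7809.
Intermediate flow from A to A: z_AA = a_AA · x_A = 0.20 × 262.27875 / 0.2173375 = 52.45575 / 0.2173375 ≈ 241.36.

z_AA = 241.36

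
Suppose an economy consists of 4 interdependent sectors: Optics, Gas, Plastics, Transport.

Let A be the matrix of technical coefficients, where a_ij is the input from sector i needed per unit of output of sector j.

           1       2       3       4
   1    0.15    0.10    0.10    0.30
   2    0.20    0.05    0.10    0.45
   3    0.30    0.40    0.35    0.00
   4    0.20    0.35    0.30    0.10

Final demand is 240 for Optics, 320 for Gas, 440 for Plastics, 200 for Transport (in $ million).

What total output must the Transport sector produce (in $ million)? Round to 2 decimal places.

I − A =
  [   0.85    -0.10    -0.10    -0.30]
  [  -0.20     0.95    -0.10    -0.45]
  [  -0.30    -0.40     0.65     0.00]
  [  -0.20    -0.35    -0.30     0.90]
Compute the cofactors C_ij = (−1)^(i+j)·(3×3 minor ij) of I−A; the adjugate is their transpose:
adj(I−A) = Cᵀ =
  [ 0.363375   0.198750   0.188250   0.220500]
  [ 0.243000   0.404250   0.230250   0.283125]
  [ 0.317250   0.340500   0.487875   0.276000]
  [ 0.281000   0.314875   0.294000   0.438375]
det(I−A) = Σ_j (I−A)_1j·C_1j = (0.85)(0.363375) + (-0.10)(0.243000) + (-0.10)(0.317250) + (-0.30)(0.281000) = 0.16854375
(I − A)⁻¹ = adj(I−A) / det(I−A) ≈
  [   2.1560     1.1792     1.1169     1.3083]
  [   1.4418     2.3985     1.3661     1.6798]
  [   1.8823     2.0202     2.8946     1.6376]
  [   1.6672     1.8682     1.7444     2.6010]
x = (I − A)⁻¹ d = adj(I−A)·d / det(I−A), with det(I−A) = 0.16854375:
  x_1 = (0.363375·240 + 0.198750·320 + 0.188250·440 + 0.220500·200) / 0.16854375 = 277.74 / 0.16854375 ≈ 1647.88
  x_2 = (0.243000·240 + 0.404250·320 + 0.230250·440 + 0.283125·200) / 0.16854375 = 345.615 / 0.16854375 ≈ 2050.60
  x_3 = (0.317250·240 + 0.340500·320 + 0.487875·440 + 0.276000·200) / 0.16854375 = 454.965 / 0.16854375 ≈ 2699.39
  x_4 = (0.281000·240 + 0.314875·320 + 0.294000·440 + 0.438375·200) / 0.16854375 = 385.235 / 0.16854375 ≈ 2285.67

x_4 = 2285.67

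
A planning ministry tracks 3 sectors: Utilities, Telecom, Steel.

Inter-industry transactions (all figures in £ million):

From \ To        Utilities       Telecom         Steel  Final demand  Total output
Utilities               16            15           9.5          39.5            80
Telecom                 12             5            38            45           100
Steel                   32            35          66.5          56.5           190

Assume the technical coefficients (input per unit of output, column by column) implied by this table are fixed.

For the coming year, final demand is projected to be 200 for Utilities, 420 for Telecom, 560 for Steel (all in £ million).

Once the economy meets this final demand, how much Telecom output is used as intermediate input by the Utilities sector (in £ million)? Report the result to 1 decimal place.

z_TU = 77.4

Technical coefficients a_ij = z_ij / X_j:
  a_UU = 16/80 = 0.20, a_TU = 12/80 = 0.15, a_SU = 32/80 = 0.40
  a_UT = 15/100 = 0.15, a_TT = 5/100 = 0.05, a_ST = 35/100 = 0.35
  a_US = 9.5/190 = 0.05, a_TS = 38/190 = 0.20, a_SS = 66.5/190 = 0.35
I − A =
  [   0.80    -0.15    -0.05]
  [  -0.15     0.95    -0.20]
  [  -0.40    -0.35     0.65]
Cofactors of I−A, C_ij = (−1)^(i+j)·(minor ij) (rows/columns in the sector order above):
  C_11 = (0.95)(0.65) − (-0.20)(-0.35) = 0.5475
  C_12 = −[(-0.15)(0.65) − (-0.20)(-0.40)] = 0.1775
  C_13 = (-0.15)(-0.35) − (0.95)(-0.40) = 0.4325
  C_21 = −[(-0.15)(0.65) − (-0.05)(-0.35)] = 0.1150
  C_22 = (0.80)(0.65) − (-0.05)(-0.40) = 0.5000
  C_23 = −[(0.80)(-0.35) − (-0.15)(-0.40)] = 0.3400
  C_31 = (-0.15)(-0.20) − (-0.05)(0.95) = 0.0775
  C_32 = −[(0.80)(-0.20) − (-0.05)(-0.15)] = 0.1675
  C_33 = (0.80)(0.95) − (-0.15)(-0.15) = 0.7375
det(I−A) = Σ_j (I−A)_1j·C_1j = (0.80)(0.5475) + (-0.15)(0.1775) + (-0.05)(0.4325) = 0.38975
adj(I−A) = Cᵀ =
  [ 0.5475   0.1150   0.0775]
  [ 0.1775   0.5000   0.1675]
  [ 0.4325   0.3400   0.7375]
(I − A)⁻¹ = adj(I−A) / det(I−A) ≈
  [   1.4047     0.2951     0.1988]
  [   0.4554     1.2829     0.4298]
  [   1.1097     0.8724     1.8922]
First solve x = (I − A)⁻¹ d = adj(I−A)·d / det(I−A); in particular x_U = (0.5475·200 + 0.1150·420 + 0.0775·560) / 0.38975 = 201.20 / 0.38975 ≈ 516.228.
Intermediate flow from T to U: z_TU = a_TU · x_U = 0.15 × 201.20 / 0.38975 = 30.18 / 0.38975 ≈ 77.4.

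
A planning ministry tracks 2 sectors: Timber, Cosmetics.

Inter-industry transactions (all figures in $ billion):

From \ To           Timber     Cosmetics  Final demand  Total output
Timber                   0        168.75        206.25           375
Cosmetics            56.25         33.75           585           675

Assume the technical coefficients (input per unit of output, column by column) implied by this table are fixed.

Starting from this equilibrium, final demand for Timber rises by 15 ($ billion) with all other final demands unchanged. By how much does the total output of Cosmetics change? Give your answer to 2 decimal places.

Technical coefficients a_ij = z_ij / X_j:
  a_11 = 0/375 = 0.00, a_21 = 56.25/375 = 0.15
  a_12 = 168.75/675 = 0.25, a_22 = 33.75/675 = 0.05
I − A =
  [   1.00    -0.25]
  [  -0.15     0.95]
det(I−A) = (1.00)(0.95) − (-0.25)(-0.15) = 0.9125
adj(I−A) = [[0.95, 0.25], [0.15, 1.00]]
(I − A)⁻¹ = adj(I−A) / det(I−A) ≈
  [   1.0411     0.2740]
  [   0.1644     1.0959]
Δx = (I − A)⁻¹ Δd with Δd having +15 in the Timber component and 0 elsewhere.
So Δx_2 = L_21 · (+15), where L_21 = adj(I−A)_21 / det(I−A) = 0.15 / 0.9125.
Δx_2 = 0.15 × (+15) / 0.9125 = 2.25 / 0.9125 ≈ 2.47.

Δx_2 = 2.47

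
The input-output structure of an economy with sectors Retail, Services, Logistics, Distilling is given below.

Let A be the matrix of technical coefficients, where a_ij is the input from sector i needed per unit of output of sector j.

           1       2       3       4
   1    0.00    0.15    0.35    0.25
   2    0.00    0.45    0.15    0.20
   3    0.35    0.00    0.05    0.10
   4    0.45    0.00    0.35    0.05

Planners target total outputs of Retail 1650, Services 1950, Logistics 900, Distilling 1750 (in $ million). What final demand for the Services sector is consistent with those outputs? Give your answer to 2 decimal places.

I − A =
  [   1.00    -0.15    -0.35    -0.25]
  [   0.00     0.55    -0.15    -0.20]
  [  -0.35     0.00     0.95    -0.10]
  [  -0.45     0.00    -0.35     0.95]
d = (I − A) x:
  d_1 = (+1.00)·1650 + (-0.15)·1950 + (-0.35)·900 + (-0.25)·1750 = 605.00
  d_2 = (+0.00)·1650 + (+0.55)·1950 + (-0.15)·900 + (-0.20)·1750 = 587.50
  d_3 = (-0.35)·1650 + (+0.00)·1950 + (+0.95)·900 + (-0.10)·1750 = 102.50
  d_4 = (-0.45)·1650 + (+0.00)·1950 + (-0.35)·900 + (+0.95)·1750 = 605.00

d_2 = 587.50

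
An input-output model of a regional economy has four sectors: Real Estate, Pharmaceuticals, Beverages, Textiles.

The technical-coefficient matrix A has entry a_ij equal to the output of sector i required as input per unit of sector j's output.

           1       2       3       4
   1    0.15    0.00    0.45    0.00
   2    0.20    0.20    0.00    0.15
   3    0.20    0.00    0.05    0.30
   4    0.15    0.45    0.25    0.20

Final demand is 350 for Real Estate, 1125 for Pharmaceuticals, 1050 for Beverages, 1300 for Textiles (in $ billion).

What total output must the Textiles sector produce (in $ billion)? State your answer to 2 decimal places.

I − A =
  [   0.85     0.00    -0.45     0.00]
  [  -0.20     0.80     0.00    -0.15]
  [  -0.20     0.00     0.95    -0.30]
  [  -0.15    -0.45    -0.25     0.80]
Compute the cofactors C_ij = (−1)^(i+j)·(3×3 minor ij) of I−A; the adjugate is their transpose:
adj(I−A) = Cᵀ =
  [ 0.483875   0.060750   0.257625   0.108000]
  [ 0.165875   0.490000   0.114000   0.134625]
  [ 0.177500   0.114750   0.486625   0.204000]
  [ 0.239500   0.322875   0.264500   0.574000]
det(I−A) = Σ_j (I−A)_1j·C_1j = (0.85)(0.483875) + (0.00)(0.165875) + (-0.45)(0.177500) + (0.00)(0.239500) = 0.33141875
(I − A)⁻¹ = adj(I−A) / det(I−A) ≈
  [   1.4600     0.1833     0.7773     0.3259]
  [   0.5005     1.4785     0.3440     0.4062]
  [   0.5356     0.3462     1.4683     0.6155]
  [   0.7227     0.9742     0.7981     1.7319]
x = (I − A)⁻¹ d = adj(I−A)·d / det(I−A), with det(I−A) = 0.33141875:
  x_1 = (0.483875·350 + 0.060750·1125 + 0.257625·1050 + 0.108000·1300) / 0.33141875 = 648.60625 / 0.33141875 ≈ 1957.06
  x_2 = (0.165875·350 + 0.490000·1125 + 0.114000·1050 + 0.134625·1300) / 0.33141875 = 904.01875 / 0.33141875 ≈ 2727.72
  x_3 = (0.177500·350 + 0.114750·1125 + 0.486625·1050 + 0.204000·1300) / 0.33141875 = 967.375 / 0.33141875 ≈ 2918.89
  x_4 = (0.239500·350 + 0.322875·1125 + 0.264500·1050 + 0.574000·1300) / 0.33141875 = 1470.984375 / 0.33141875 ≈ 4438.45

x_4 = 4438.45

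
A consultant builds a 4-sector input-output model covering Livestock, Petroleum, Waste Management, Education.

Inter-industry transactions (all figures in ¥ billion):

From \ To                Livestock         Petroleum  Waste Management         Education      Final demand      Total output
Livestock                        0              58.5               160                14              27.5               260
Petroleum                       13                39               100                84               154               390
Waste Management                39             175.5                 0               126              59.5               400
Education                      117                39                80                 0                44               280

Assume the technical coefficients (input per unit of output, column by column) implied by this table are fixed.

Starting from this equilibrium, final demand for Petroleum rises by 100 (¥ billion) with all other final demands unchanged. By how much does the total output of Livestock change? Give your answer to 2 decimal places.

Technical coefficients a_ij = z_ij / X_j:
  a_11 = 0/260 = 0.00, a_21 = 13/260 = 0.05, a_31 = 39/260 = 0.15, a_41 = 117/260 = 0.45
  a_12 = 58.5/390 = 0.15, a_22 = 39/390 = 0.10, a_32 = 175.5/390 = 0.45, a_42 = 39/390 = 0.10
  a_13 = 160/400 = 0.40, a_23 = 100/400 = 0.25, a_33 = 0/400 = 0.00, a_43 = 80/400 = 0.20
  a_14 = 14/280 = 0.05, a_24 = 84/280 = 0.30, a_34 = 126/280 = 0.45, a_44 = 0/280 = 0.00
I − A =
  [   1.00    -0.15    -0.40    -0.05]
  [  -0.05     0.90    -0.25    -0.30]
  [  -0.15    -0.45     1.00    -0.45]
  [  -0.45    -0.10    -0.20     1.00]
Compute the cofactors C_ij = (−1)^(i+j)·(3×3 minor ij) of I−A; the adjugate is their transpose:
adj(I−A) = Cᵀ =
  [ 0.638250   0.344000   0.404750   0.317250]
  [ 0.277625   0.745000   0.378875   0.407875]
  [ 0.398250   0.538500   0.821750   0.551250]
  [ 0.394625   0.337000   0.384375   0.711375]
det(I−A) = Σ_j (I−A)_1j·C_1j = (1.00)(0.638250) + (-0.15)(0.277625) + (-0.40)(0.398250) + (-0.05)(0.394625) = 0.417575
(I − A)⁻¹ = adj(I−A) / det(I−A) ≈
  [   1.5285     0.8238     0.9693     0.7597]
  [   0.6649     1.7841     0.9073     0.9768]
  [   0.9537     1.2896     1.9679     1.3201]
  [   0.9450     0.8070     0.9205     1.7036]
Δx = (I − A)⁻¹ Δd with Δd having +100 in the Petroleum component and 0 elsewhere.
So Δx_1 = L_12 · (+100), where L_12 = adj(I−A)_12 / det(I−A) = 0.344000 / 0.417575.
Δx_1 = 0.344000 × (+100) / 0.417575 = 34.40 / 0.417575 ≈ 82.38.

Δx_1 = 82.38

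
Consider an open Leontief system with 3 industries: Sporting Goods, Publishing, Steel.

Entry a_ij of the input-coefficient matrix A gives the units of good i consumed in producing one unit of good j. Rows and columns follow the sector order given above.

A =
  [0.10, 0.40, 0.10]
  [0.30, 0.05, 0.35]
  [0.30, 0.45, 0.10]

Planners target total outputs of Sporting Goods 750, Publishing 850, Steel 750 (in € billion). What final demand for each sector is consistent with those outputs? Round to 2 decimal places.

d_1 = 260.00, d_2 = 320.00, d_3 = 67.50

I − A =
  [   0.90    -0.40    -0.10]
  [  -0.30     0.95    -0.35]
  [  -0.30    -0.45     0.90]
d = (I − A) x:
  d_1 = (+0.90)·750 + (-0.40)·850 + (-0.10)·750 = 260.00
  d_2 = (-0.30)·750 + (+0.95)·850 + (-0.35)·750 = 320.00
  d_3 = (-0.30)·750 + (-0.45)·850 + (+0.90)·750 = 67.50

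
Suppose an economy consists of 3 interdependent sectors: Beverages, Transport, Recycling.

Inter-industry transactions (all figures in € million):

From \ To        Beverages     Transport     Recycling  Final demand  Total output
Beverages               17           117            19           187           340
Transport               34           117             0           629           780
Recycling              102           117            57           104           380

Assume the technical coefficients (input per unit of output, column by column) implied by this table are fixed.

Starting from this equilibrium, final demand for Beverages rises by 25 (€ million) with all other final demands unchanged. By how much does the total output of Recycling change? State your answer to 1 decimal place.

Δx_R = 10.2

Technical coefficients a_ij = z_ij / X_j:
  a_BB = 17/340 = 0.05, a_TB = 34/340 = 0.10, a_RB = 102/340 = 0.30
  a_BT = 117/780 = 0.15, a_TT = 117/780 = 0.15, a_RT = 117/780 = 0.15
  a_BR = 19/380 = 0.05, a_TR = 0/380 = 0.00, a_RR = 57/380 = 0.15
I − A =
  [   0.95    -0.15    -0.05]
  [  -0.10     0.85     0.00]
  [  -0.30    -0.15     0.85]
Cofactors of I−A, C_ij = (−1)^(i+j)·(minor ij) (rows/columns in the sector order above):
  C_11 = (0.85)(0.85) − (0.00)(-0.15) = 0.7225
  C_12 = −[(-0.10)(0.85) − (0.00)(-0.30)] = 0.0850
  C_13 = (-0.10)(-0.15) − (0.85)(-0.30) = 0.2700
  C_21 = −[(-0.15)(0.85) − (-0.05)(-0.15)] = 0.1350
  C_22 = (0.95)(0.85) − (-0.05)(-0.30) = 0.7925
  C_23 = −[(0.95)(-0.15) − (-0.15)(-0.30)] = 0.1875
  C_31 = (-0.15)(0.00) − (-0.05)(0.85) = 0.0425
  C_32 = −[(0.95)(0.00) − (-0.05)(-0.10)] = 0.0050
  C_33 = (0.95)(0.85) − (-0.15)(-0.10) = 0.7925
det(I−A) = Σ_j (I−A)_1j·C_1j = (0.95)(0.7225) + (-0.15)(0.0850) + (-0.05)(0.2700) = 0.660125
adj(I−A) = Cᵀ =
  [ 0.7225   0.1350   0.0425]
  [ 0.0850   0.7925   0.0050]
  [ 0.2700   0.1875   0.7925]
(I − A)⁻¹ = adj(I−A) / det(I−A) ≈
  [   1.0945     0.2045     0.0644]
  [   0.1288     1.2005     0.0076]
  [   0.4090     0.2840     1.2005]
Δx = (I − A)⁻¹ Δd with Δd having +25 in the Beverages component and 0 elsewhere.
So Δx_R = L_RB · (+25), where L_RB = adj(I−A)_RB / det(I−A) = 0.2700 / 0.660125.
Δx_R = 0.2700 × (+25) / 0.660125 = 6.75 / 0.660125 ≈ 10.2.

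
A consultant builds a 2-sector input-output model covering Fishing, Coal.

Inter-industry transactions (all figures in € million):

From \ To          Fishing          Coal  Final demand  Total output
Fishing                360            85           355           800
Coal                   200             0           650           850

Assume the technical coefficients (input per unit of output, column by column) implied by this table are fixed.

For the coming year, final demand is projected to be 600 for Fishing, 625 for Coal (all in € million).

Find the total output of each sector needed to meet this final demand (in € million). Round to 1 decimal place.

Technical coefficients a_ij = z_ij / X_j:
  a_FF = 360/800 = 0.45, a_CF = 200/800 = 0.25
  a_FC = 85/850 = 0.10, a_CC = 0/850 = 0.00
I − A =
  [   0.55    -0.10]
  [  -0.25     1.00]
det(I−A) = (0.55)(1.00) − (-0.10)(-0.25) = 0.5250
adj(I−A) = [[1.00, 0.10], [0.25, 0.55]]
(I − A)⁻¹ = adj(I−A) / det(I−A) ≈
  [   1.9048     0.1905]
  [   0.4762     1.0476]
x = (I − A)⁻¹ d = adj(I−A)·d / det(I−A), with det(I−A) = 0.5250:
  x_F = (1.00·600 + 0.10·625) / 0.5250 = 662.50 / 0.5250 ≈ 1261.9
  x_C = (0.25·600 + 0.55·625) / 0.5250 = 493.75 / 0.5250 ≈ 940.5

x_F = 1261.9, x_C = 940.5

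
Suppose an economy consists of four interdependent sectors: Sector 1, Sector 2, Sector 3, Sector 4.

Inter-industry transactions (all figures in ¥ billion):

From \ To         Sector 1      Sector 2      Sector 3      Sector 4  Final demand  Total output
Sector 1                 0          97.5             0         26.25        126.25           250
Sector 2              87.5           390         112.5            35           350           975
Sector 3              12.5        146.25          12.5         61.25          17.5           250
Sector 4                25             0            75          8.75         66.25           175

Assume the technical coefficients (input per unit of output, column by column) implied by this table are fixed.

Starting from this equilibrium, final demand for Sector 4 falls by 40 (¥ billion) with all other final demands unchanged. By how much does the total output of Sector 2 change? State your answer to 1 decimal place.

Δx_2 = -44.5

Technical coefficients a_ij = z_ij / X_j:
  a_11 = 0/250 = 0.00, a_21 = 87.5/250 = 0.35, a_31 = 12.5/250 = 0.05, a_41 = 25/250 = 0.10
  a_12 = 97.5/975 = 0.10, a_22 = 390/975 = 0.40, a_32 = 146.25/975 = 0.15, a_42 = 0/975 = 0.00
  a_13 = 0/250 = 0.00, a_23 = 112.5/250 = 0.45, a_33 = 12.5/250 = 0.05, a_43 = 75/250 = 0.30
  a_14 = 26.25/175 = 0.15, a_24 = 35/175 = 0.20, a_34 = 61.25/175 = 0.35, a_44 = 8.75/175 = 0.05
I − A =
  [   1.00    -0.10     0.00    -0.15]
  [  -0.35     0.60    -0.45    -0.20]
  [  -0.05    -0.15     0.95    -0.35]
  [  -0.10     0.00    -0.30     0.95]
Compute the cofactors C_ij = (−1)^(i+j)·(3×3 minor ij) of I−A; the adjugate is their transpose:
adj(I−A) = Cᵀ =
  [ 0.405375   0.086500   0.075750   0.110125]
  [ 0.338250   0.781000   0.496500   0.400750]
  [ 0.102375   0.148500   0.525750   0.241125]
  [ 0.075000   0.056000   0.174000   0.467000]
det(I−A) = Σ_j (I−A)_1j·C_1j = (1.00)(0.405375) + (-0.10)(0.338250) + (0.00)(0.102375) + (-0.15)(0.075000) = 0.3603
(I − A)⁻¹ = adj(I−A) / det(I−A) ≈
  [   1.1251     0.2401     0.2102     0.3056]
  [   0.9388     2.1676     1.3780     1.1123]
  [   0.2841     0.4122     1.4592     0.6692]
  [   0.2082     0.1554     0.4829     1.2961]
Δx = (I − A)⁻¹ Δd with Δd having -40 in the Sector 4 component and 0 elsewhere.
So Δx_2 = L_24 · (-40), where L_24 = adj(I−A)_24 / det(I−A) = 0.400750 / 0.3603.
Δx_2 = 0.400750 × (-40) / 0.3603 = -16.03 / 0.3603 ≈ -44.5.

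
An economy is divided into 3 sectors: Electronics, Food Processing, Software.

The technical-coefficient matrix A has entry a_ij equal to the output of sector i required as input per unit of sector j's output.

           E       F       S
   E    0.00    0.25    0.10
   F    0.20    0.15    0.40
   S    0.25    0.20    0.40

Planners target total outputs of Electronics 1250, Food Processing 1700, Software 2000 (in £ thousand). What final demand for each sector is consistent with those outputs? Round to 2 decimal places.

d_E = 625.00, d_F = 395.00, d_S = 547.50

I − A =
  [   1.00    -0.25    -0.10]
  [  -0.20     0.85    -0.40]
  [  -0.25    -0.20     0.60]
d = (I − A) x:
  d_E = (+1.00)·1250 + (-0.25)·1700 + (-0.10)·2000 = 625.00
  d_F = (-0.20)·1250 + (+0.85)·1700 + (-0.40)·2000 = 395.00
  d_S = (-0.25)·1250 + (-0.20)·1700 + (+0.60)·2000 = 547.50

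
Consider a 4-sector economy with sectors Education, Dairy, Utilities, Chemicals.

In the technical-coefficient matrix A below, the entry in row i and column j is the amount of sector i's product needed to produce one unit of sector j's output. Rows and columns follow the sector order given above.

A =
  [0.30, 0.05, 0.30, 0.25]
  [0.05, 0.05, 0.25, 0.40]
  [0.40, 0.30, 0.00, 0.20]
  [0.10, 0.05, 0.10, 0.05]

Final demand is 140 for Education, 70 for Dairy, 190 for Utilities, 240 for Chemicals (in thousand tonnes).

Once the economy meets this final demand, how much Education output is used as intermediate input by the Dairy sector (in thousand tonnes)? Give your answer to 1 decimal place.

I − A =
  [   0.70    -0.05    -0.30    -0.25]
  [  -0.05     0.95    -0.25    -0.40]
  [  -0.40    -0.30     1.00    -0.20]
  [  -0.10    -0.05    -0.10     0.95]
Compute the cofactors C_ij = (−1)^(i+j)·(3×3 minor ij) of I−A; the adjugate is their transpose:
adj(I−A) = Cᵀ =
  [ 0.77775   0.15500   0.30550   0.33425]
  [ 0.20250   0.49600   0.21550   0.30750]
  [ 0.39875   0.22400   0.58900   0.32325]
  [ 0.13450   0.06600   0.10550   0.48650]
det(I−A) = Σ_j (I−A)_1j·C_1j = (0.70)(0.77775) + (-0.05)(0.20250) + (-0.30)(0.39875) + (-0.25)(0.13450) = 0.38105
(I − A)⁻¹ = adj(I−A) / det(I−A) ≈
  [   2.0411     0.4068     0.8017     0.8772]
  [   0.5314     1.3017     0.5655     0.8070]
  [   1.0465     0.5878     1.5457     0.8483]
  [   0.3530     0.1732     0.2769     1.2767]
First solve x = (I − A)⁻¹ d = adj(I−A)·d / det(I−A); in particular x_D = (0.20250·140 + 0.49600·70 + 0.21550·190 + 0.30750·240) / 0.38105 = 177.815 / 0.38105 ≈ 466.645.
Intermediate flow from E to D: z_ED = a_ED · x_D = 0.05 × 177.815 / 0.38105 = 8.89075 / 0.38105 ≈ 23.3.

z_ED = 23.3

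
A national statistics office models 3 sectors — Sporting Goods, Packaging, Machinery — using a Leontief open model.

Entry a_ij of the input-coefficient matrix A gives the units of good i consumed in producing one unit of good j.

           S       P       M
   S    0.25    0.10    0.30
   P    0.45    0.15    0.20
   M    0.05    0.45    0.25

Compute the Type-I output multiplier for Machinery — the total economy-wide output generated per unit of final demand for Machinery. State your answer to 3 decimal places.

m_M = 3.811

I − A =
  [   0.75    -0.10    -0.30]
  [  -0.45     0.85    -0.20]
  [  -0.05    -0.45     0.75]
Cofactors of I−A, C_ij = (−1)^(i+j)·(minor ij) (rows/columns in the sector order above):
  C_11 = (0.85)(0.75) − (-0.20)(-0.45) = 0.5475
  C_12 = −[(-0.45)(0.75) − (-0.20)(-0.05)] = 0.3475
  C_13 = (-0.45)(-0.45) − (0.85)(-0.05) = 0.2450
  C_21 = −[(-0.10)(0.75) − (-0.30)(-0.45)] = 0.2100
  C_22 = (0.75)(0.75) − (-0.30)(-0.05) = 0.5475
  C_23 = −[(0.75)(-0.45) − (-0.10)(-0.05)] = 0.3425
  C_31 = (-0.10)(-0.20) − (-0.30)(0.85) = 0.2750
  C_32 = −[(0.75)(-0.20) − (-0.30)(-0.45)] = 0.2850
  C_33 = (0.75)(0.85) − (-0.10)(-0.45) = 0.5925
det(I−A) = Σ_j (I−A)_1j·C_1j = (0.75)(0.5475) + (-0.10)(0.3475) + (-0.30)(0.2450) = 0.302375
adj(I−A) = Cᵀ =
  [ 0.5475   0.2100   0.2750]
  [ 0.3475   0.5475   0.2850]
  [ 0.2450   0.3425   0.5925]
(I − A)⁻¹ = adj(I−A) / det(I−A) ≈
  [   1.8107     0.6945     0.9095]
  [   1.1492     1.8107     0.9425]
  [   0.8103     1.1327     1.9595]
The output multiplier for sector j is the column-j sum of the Leontief inverse (I − A)⁻¹ = adj(I−A) / det(I−A).
Column M of adj(I−A): (0.2750, 0.2850, 0.5925); det(I−A) = 0.302375.
m_M = (0.2750 + 0.2850 + 0.5925) / 0.302375 = 1.1525 / 0.302375 ≈ 3.811.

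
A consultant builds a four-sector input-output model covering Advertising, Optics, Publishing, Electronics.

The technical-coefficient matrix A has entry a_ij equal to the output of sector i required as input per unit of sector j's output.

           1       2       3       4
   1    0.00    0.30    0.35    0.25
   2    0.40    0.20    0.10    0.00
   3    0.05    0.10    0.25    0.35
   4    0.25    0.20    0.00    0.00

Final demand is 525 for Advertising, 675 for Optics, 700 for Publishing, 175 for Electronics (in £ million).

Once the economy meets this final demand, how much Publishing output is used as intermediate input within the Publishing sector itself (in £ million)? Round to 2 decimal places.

z_33 = 471.13

I − A =
  [   1.00    -0.30    -0.35    -0.25]
  [  -0.40     0.80    -0.10     0.00]
  [  -0.05    -0.10     0.75    -0.35]
  [  -0.25    -0.20     0.00     1.00]
Compute the cofactors C_ij = (−1)^(i+j)·(3×3 minor ij) of I−A; the adjugate is their transpose:
adj(I−A) = Cᵀ =
  [ 0.58300   0.32200   0.31500   0.25600]
  [ 0.31375   0.65500   0.23375   0.16025]
  [ 0.17800   0.20750   0.61000   0.25800]
  [ 0.20850   0.21150   0.12550   0.47050]
det(I−A) = Σ_j (I−A)_1j·C_1j = (1.00)(0.58300) + (-0.30)(0.31375) + (-0.35)(0.17800) + (-0.25)(0.20850) = 0.37445
(I − A)⁻¹ = adj(I−A) / det(I−A) ≈
  [   1.5570     0.8599     0.8412     0.6837]
  [   0.8379     1.7492     0.6242     0.4280]
  [   0.4754     0.5541     1.6291     0.6890]
  [   0.5568     0.5648     0.3352     1.2565]
First solve x = (I − A)⁻¹ d = adj(I−A)·d / det(I−A); in particular x_3 = (0.17800·525 + 0.20750·675 + 0.61000·700 + 0.25800·175) / 0.37445 = 705.6625 / 0.37445 ≈ 1884.5306.
Intermediate flow from 3 to 3: z_33 = a_33 · x_3 = 0.25 × 705.6625 / 0.37445 = 176.415625 / 0.37445 ≈ 471.13.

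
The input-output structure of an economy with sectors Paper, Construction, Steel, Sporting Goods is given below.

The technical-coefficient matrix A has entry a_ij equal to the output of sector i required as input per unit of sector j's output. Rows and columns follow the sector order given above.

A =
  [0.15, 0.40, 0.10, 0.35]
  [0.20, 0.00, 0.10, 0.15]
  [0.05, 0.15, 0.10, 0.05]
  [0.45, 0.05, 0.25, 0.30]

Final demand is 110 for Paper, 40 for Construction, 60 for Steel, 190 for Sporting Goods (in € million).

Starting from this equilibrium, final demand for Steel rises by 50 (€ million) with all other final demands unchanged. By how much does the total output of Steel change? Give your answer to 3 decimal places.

Δx_3 = 63.827

I − A =
  [   0.85    -0.40    -0.10    -0.35]
  [  -0.20     1.00    -0.10    -0.15]
  [  -0.05    -0.15     0.90    -0.05]
  [  -0.45    -0.05    -0.25     0.70]
Compute the cofactors C_ij = (−1)^(i+j)·(3×3 minor ij) of I−A; the adjugate is their transpose:
adj(I−A) = Cᵀ =
  [ 0.594375   0.286625   0.201500   0.373000]
  [ 0.191875   0.373000   0.113875   0.184000]
  [ 0.088750   0.091625   0.344625   0.088625]
  [ 0.427500   0.243625   0.260750   0.670250]
det(I−A) = Σ_j (I−A)_1j·C_1j = (0.85)(0.594375) + (-0.40)(0.191875) + (-0.10)(0.088750) + (-0.35)(0.427500) = 0.26996875
(I − A)⁻¹ = adj(I−A) / det(I−A) ≈
  [   2.2016     1.0617     0.7464     1.3816]
  [   0.7107     1.3816     0.4218     0.6816]
  [   0.3287     0.3394     1.2765     0.3283]
  [   1.5835     0.9024     0.9659     2.4827]
Δx = (I − A)⁻¹ Δd with Δd having +50 in the Steel component and 0 elsewhere.
So Δx_3 = L_33 · (+50), where L_33 = adj(I−A)_33 / det(I−A) = 0.344625 / 0.26996875.
Δx_3 = 0.344625 × (+50) / 0.26996875 = 17.23125 / 0.26996875 ≈ 63.827.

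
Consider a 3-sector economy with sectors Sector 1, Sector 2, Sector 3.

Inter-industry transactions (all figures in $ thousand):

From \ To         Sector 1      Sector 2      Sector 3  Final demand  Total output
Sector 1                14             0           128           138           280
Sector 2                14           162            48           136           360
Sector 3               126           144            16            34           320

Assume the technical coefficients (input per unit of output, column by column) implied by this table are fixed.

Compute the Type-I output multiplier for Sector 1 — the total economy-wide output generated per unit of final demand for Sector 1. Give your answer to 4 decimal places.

Technical coefficients a_ij = z_ij / X_j:
  a_11 = 14/280 = 0.05, a_21 = 14/280 = 0.05, a_31 = 126/280 = 0.45
  a_12 = 0/360 = 0.00, a_22 = 162/360 = 0.45, a_32 = 144/360 = 0.40
  a_13 = 128/320 = 0.40, a_23 = 48/320 = 0.15, a_33 = 16/320 = 0.05
I − A =
  [   0.95     0.00    -0.40]
  [  -0.05     0.55    -0.15]
  [  -0.45    -0.40     0.95]
Cofactors of I−A, C_ij = (−1)^(i+j)·(minor ij) (rows/columns in the sector order above):
  C_11 = (0.55)(0.95) − (-0.15)(-0.40) = 0.4625
  C_12 = −[(-0.05)(0.95) − (-0.15)(-0.45)] = 0.1150
  C_13 = (-0.05)(-0.40) − (0.55)(-0.45) = 0.2675
  C_21 = −[(0.00)(0.95) − (-0.40)(-0.40)] = 0.1600
  C_22 = (0.95)(0.95) − (-0.40)(-0.45) = 0.7225
  C_23 = −[(0.95)(-0.40) − (0.00)(-0.45)] = 0.3800
  C_31 = (0.00)(-0.15) − (-0.40)(0.55) = 0.2200
  C_32 = −[(0.95)(-0.15) − (-0.40)(-0.05)] = 0.1625
  C_33 = (0.95)(0.55) − (0.00)(-0.05) = 0.5225
det(I−A) = Σ_j (I−A)_1j·C_1j = (0.95)(0.4625) + (0.00)(0.1150) + (-0.40)(0.2675) = 0.332375
adj(I−A) = Cᵀ =
  [ 0.4625   0.1600   0.2200]
  [ 0.1150   0.7225   0.1625]
  [ 0.2675   0.3800   0.5225]
(I − A)⁻¹ = adj(I−A) / det(I−A) ≈
  [   1.39150     0.48138     0.66190]
  [   0.34599     2.17375     0.48891]
  [   0.80481     1.14329     1.57202]
The output multiplier for sector j is the column-j sum of the Leontief inverse (I − A)⁻¹ = adj(I−A) / det(I−A).
Column 1 of adj(I−A): (0.4625, 0.1150, 0.2675); det(I−A) = 0.332375.
m_1 = (0.4625 + 0.1150 + 0.2675) / 0.332375 = 0.845 / 0.332375 ≈ 2.5423.

m_1 = 2.5423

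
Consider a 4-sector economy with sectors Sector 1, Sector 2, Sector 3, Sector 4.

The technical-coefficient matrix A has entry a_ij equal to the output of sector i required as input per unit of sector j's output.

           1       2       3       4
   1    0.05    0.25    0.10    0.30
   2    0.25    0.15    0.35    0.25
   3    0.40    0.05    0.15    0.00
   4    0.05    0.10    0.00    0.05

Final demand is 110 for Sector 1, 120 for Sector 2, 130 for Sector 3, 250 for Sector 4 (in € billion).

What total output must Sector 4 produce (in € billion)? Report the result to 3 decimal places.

x_4 = 337.463

I − A =
  [   0.95    -0.25    -0.10    -0.30]
  [  -0.25     0.85    -0.35    -0.25]
  [  -0.40    -0.05     0.85     0.00]
  [  -0.05    -0.10     0.00     0.95]
Compute the cofactors C_ij = (−1)^(i+j)·(3×3 minor ij) of I−A; the adjugate is their transpose:
adj(I−A) = Cᵀ =
  [ 0.648500   0.232125   0.171875   0.265875]
  [ 0.345500   0.716375   0.335625   0.297625]
  [ 0.325500   0.151375   0.660625   0.142625]
  [ 0.070500   0.087625   0.044375   0.546375]
det(I−A) = Σ_j (I−A)_1j·C_1j = (0.95)(0.648500) + (-0.25)(0.345500) + (-0.10)(0.325500) + (-0.30)(0.070500) = 0.4760
(I − A)⁻¹ = adj(I−A) / det(I−A) ≈
  [   1.3624     0.4877     0.3611     0.5586]
  [   0.7258     1.5050     0.7051     0.6253]
  [   0.6838     0.3180     1.3879     0.2996]
  [   0.1481     0.1841     0.0932     1.1478]
x = (I − A)⁻¹ d = adj(I−A)·d / det(I−A), with det(I−A) = 0.4760:
  x_1 = (0.648500·110 + 0.232125·120 + 0.171875·130 + 0.265875·250) / 0.4760 = 188.0025 / 0.4760 ≈ 394.963
  x_2 = (0.345500·110 + 0.716375·120 + 0.335625·130 + 0.297625·250) / 0.4760 = 242.0075 / 0.4760 ≈ 508.419
  x_3 = (0.325500·110 + 0.151375·120 + 0.660625·130 + 0.142625·250) / 0.4760 = 175.5075 / 0.4760 ≈ 368.713
  x_4 = (0.070500·110 + 0.087625·120 + 0.044375·130 + 0.546375·250) / 0.4760 = 160.6325 / 0.4760 ≈ 337.463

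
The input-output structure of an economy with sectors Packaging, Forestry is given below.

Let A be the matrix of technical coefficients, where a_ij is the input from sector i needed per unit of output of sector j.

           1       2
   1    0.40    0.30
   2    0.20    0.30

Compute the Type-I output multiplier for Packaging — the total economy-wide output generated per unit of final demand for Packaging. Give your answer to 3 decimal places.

m_1 = 2.500

I − A =
  [   0.60    -0.30]
  [  -0.20     0.70]
det(I−A) = (0.60)(0.70) − (-0.30)(-0.20) = 0.3600
adj(I−A) = [[0.70, 0.30], [0.20, 0.60]]
(I − A)⁻¹ = adj(I−A) / det(I−A) ≈
  [   1.9444     0.8333]
  [   0.5556     1.6667]
The output multiplier for sector j is the column-j sum of the Leontief inverse (I − A)⁻¹ = adj(I−A) / det(I−A).
Column 1 of adj(I−A): (0.70, 0.20); det(I−A) = 0.3600.
m_1 = (0.70 + 0.20) / 0.3600 = 0.90 / 0.3600 = 2.500.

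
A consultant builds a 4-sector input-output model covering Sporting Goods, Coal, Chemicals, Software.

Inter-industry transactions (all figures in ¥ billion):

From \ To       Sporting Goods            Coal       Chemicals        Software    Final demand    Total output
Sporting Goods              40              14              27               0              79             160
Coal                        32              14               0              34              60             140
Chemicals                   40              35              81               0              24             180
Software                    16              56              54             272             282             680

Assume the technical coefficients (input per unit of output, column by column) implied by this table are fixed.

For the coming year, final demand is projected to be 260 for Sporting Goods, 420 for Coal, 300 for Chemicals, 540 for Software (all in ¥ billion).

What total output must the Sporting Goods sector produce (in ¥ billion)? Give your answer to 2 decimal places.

Technical coefficients a_ij = z_ij / X_j:
  a_11 = 40/160 = 0.25, a_21 = 32/160 = 0.20, a_31 = 40/160 = 0.25, a_41 = 16/160 = 0.10
  a_12 = 14/140 = 0.10, a_22 = 14/140 = 0.10, a_32 = 35/140 = 0.25, a_42 = 56/140 = 0.40
  a_13 = 27/180 = 0.15, a_23 = 0/180 = 0.00, a_33 = 81/180 = 0.45, a_43 = 54/180 = 0.30
  a_14 = 0/680 = 0.00, a_24 = 34/680 = 0.05, a_34 = 0/680 = 0.00, a_44 = 272/680 = 0.40
I − A =
  [   0.75    -0.10    -0.15     0.00]
  [  -0.20     0.90     0.00    -0.05]
  [  -0.25    -0.25     0.55     0.00]
  [  -0.10    -0.40    -0.30     0.60]
Compute the cofactors C_ij = (−1)^(i+j)·(3×3 minor ij) of I−A; the adjugate is their transpose:
adj(I−A) = Cᵀ =
  [ 0.282250   0.055500   0.079500   0.004625]
  [ 0.072500   0.225000   0.030000   0.018750]
  [ 0.161250   0.127500   0.377500   0.010625]
  [ 0.176000   0.223000   0.222000   0.319000]
det(I−A) = Σ_j (I−A)_1j·C_1j = (0.75)(0.282250) + (-0.10)(0.072500) + (-0.15)(0.161250) + (0.00)(0.176000) = 0.18025
(I − A)⁻¹ = adj(I−A) / det(I−A) ≈
  [   1.5659     0.3079     0.4411     0.0257]
  [   0.4022     1.2483     0.1664     0.1040]
  [   0.8946     0.7074     2.0943     0.0589]
  [   0.9764     1.2372     1.2316     1.7698]
x = (I − A)⁻¹ d = adj(I−A)·d / det(I−A), with det(I−A) = 0.18025:
  x_1 = (0.282250·260 + 0.055500·420 + 0.079500·300 + 0.004625·540) / 0.18025 = 123.0425 / 0.18025 ≈ 682.62
  x_2 = (0.072500·260 + 0.225000·420 + 0.030000·300 + 0.018750·540) / 0.18025 = 132.475 / 0.18025 ≈ 734.95
  x_3 = (0.161250·260 + 0.127500·420 + 0.377500·300 + 0.010625·540) / 0.18025 = 214.4625 / 0.18025 ≈ 1189.81
  x_4 = (0.176000·260 + 0.223000·420 + 0.222000·300 + 0.319000·540) / 0.18025 = 378.28 / 0.18025 ≈ 2098.64

x_1 = 682.62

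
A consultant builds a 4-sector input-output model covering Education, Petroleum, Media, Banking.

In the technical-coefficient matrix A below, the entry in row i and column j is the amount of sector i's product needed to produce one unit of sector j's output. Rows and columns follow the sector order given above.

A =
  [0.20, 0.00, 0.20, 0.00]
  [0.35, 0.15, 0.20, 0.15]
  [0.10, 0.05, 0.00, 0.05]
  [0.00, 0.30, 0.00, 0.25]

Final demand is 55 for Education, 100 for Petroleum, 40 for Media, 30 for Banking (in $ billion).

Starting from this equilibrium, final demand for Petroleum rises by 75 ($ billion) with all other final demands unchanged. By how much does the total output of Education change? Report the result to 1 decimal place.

I − A =
  [   0.80     0.00    -0.20     0.00]
  [  -0.35     0.85    -0.20    -0.15]
  [  -0.10    -0.05     1.00    -0.05]
  [   0.00    -0.30     0.00     0.75]
Compute the cofactors C_ij = (−1)^(i+j)·(3×3 minor ij) of I−A; the adjugate is their transpose:
adj(I−A) = Cᵀ =
  [ 0.582000   0.010500   0.118500   0.010000]
  [ 0.277500   0.585000   0.172500   0.128500]
  [ 0.077625   0.042000   0.474000   0.040000]
  [ 0.111000   0.234000   0.069000   0.651500]
det(I−A) = Σ_j (I−A)_1j·C_1j = (0.80)(0.582000) + (0.00)(0.277500) + (-0.20)(0.077625) + (0.00)(0.111000) = 0.450075
(I − A)⁻¹ = adj(I−A) / det(I−A) ≈
  [   1.2931     0.0233     0.2633     0.0222]
  [   0.6166     1.2998     0.3833     0.2855]
  [   0.1725     0.0933     1.0532     0.0889]
  [   0.2466     0.5199     0.1533     1.4475]
Δx = (I − A)⁻¹ Δd with Δd having +75 in the Petroleum component and 0 elsewhere.
So Δx_E = L_EP · (+75), where L_EP = adj(I−A)_EP / det(I−A) = 0.010500 / 0.450075.
Δx_E = 0.010500 × (+75) / 0.450075 = 0.7875 / 0.450075 ≈ 1.7.

Δx_E = 1.7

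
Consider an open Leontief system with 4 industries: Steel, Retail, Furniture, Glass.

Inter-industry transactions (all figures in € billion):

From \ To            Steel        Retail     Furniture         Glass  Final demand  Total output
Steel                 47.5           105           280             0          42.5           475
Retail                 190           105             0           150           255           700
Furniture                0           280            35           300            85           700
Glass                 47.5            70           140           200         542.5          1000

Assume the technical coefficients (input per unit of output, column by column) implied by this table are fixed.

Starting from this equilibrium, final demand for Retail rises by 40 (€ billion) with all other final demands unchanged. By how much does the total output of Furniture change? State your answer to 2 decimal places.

Δx_3 = 32.02

Technical coefficients a_ij = z_ij / X_j:
  a_11 = 47.5/475 = 0.10, a_21 = 190/475 = 0.40, a_31 = 0/475 = 0.00, a_41 = 47.5/475 = 0.10
  a_12 = 105/700 = 0.15, a_22 = 105/700 = 0.15, a_32 = 280/700 = 0.40, a_42 = 70/700 = 0.10
  a_13 = 280/700 = 0.40, a_23 = 0/700 = 0.00, a_33 = 35/700 = 0.05, a_43 = 140/700 = 0.20
  a_14 = 0/1000 = 0.00, a_24 = 150/1000 = 0.15, a_34 = 300/1000 = 0.30, a_44 = 200/1000 = 0.20
I − A =
  [   0.90    -0.15    -0.40     0.00]
  [  -0.40     0.85     0.00    -0.15]
  [   0.00    -0.40     0.95    -0.30]
  [  -0.10    -0.10    -0.20     0.80]
Compute the cofactors C_ij = (−1)^(i+j)·(3×3 minor ij) of I−A; the adjugate is their transpose:
adj(I−A) = Cᵀ =
  [ 0.568750   0.245000   0.270500   0.147375]
  [ 0.294250   0.618000   0.161000   0.176250]
  [ 0.171500   0.319500   0.548250   0.265500]
  [ 0.150750   0.187750   0.191000   0.605750]
det(I−A) = Σ_j (I−A)_1j·C_1j = (0.90)(0.568750) + (-0.15)(0.294250) + (-0.40)(0.171500) + (0.00)(0.150750) = 0.3991375
(I − A)⁻¹ = adj(I−A) / det(I−A) ≈
  [   1.4249     0.6138     0.6777     0.3692]
  [   0.7372     1.5483     0.4034     0.4416]
  [   0.4297     0.8005     1.3736     0.6652]
  [   0.3777     0.4704     0.4785     1.5176]
Δx = (I − A)⁻¹ Δd with Δd having +40 in the Retail component and 0 elsewhere.
So Δx_3 = L_32 · (+40), where L_32 = adj(I−A)_32 / det(I−A) = 0.319500 / 0.3991375.
Δx_3 = 0.319500 × (+40) / 0.3991375 = 12.78 / 0.3991375 ≈ 32.02.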